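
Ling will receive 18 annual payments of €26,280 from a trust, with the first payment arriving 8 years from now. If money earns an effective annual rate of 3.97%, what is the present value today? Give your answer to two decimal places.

€253,944.16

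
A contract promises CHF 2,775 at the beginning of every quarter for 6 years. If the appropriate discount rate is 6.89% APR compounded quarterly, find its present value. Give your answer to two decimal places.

CHF 55,107.28

With 4 periods per year: i = 0.017225, n = 24.
PV = 2775 × [1 − (1+0.017225)^(−24)] / 0.017225 × (1+i) = 2775 × 19.858481 = 55,107.2840
Payments are at the start of each period, so multiply by (1+i).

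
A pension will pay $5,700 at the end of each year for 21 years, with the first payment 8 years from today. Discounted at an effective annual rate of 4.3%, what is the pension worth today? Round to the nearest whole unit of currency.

$57,943

Value one period before first payment (t=7): 5700 × [1 − (1+0.043)^(−21)] / 0.043 = 5700 × 13.649405 = 77,801.6089
PV₀ = 77,801.6089 / (1+0.043)^7 = 77,801.6089 / 1.342735 = 57,942.6588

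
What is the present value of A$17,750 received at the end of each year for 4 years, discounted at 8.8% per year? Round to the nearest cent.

PV = PMT · [1 − (1+i)^(−n)] / i = 17750 · 3.253993 = 57,758.3788

A$57,758.38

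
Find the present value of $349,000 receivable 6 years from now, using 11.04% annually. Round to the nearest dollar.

$186,187

PV = 349,000 / (1 + 0.1104)^6 = 349,000 / 1.874462 = 186,186.7231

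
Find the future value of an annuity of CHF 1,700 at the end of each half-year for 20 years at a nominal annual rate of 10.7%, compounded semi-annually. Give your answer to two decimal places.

CHF 223,774.80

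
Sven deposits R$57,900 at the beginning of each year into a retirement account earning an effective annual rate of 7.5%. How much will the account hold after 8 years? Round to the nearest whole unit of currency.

Accumulation factor s(8|0.075) × (1+i) = 11.229849; FV = 57900 × 11.229849 = 650,208.2474
(Beginning-of-period payments → annuity-due factor ×(1+i).)

R$650,208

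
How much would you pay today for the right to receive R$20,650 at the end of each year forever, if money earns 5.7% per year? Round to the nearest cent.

PV = PMT / i = 20650 / 0.057 = 362,280.7018

R$362,280.70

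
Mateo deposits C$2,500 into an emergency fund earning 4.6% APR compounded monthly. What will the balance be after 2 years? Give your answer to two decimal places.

i = 0.046/12 = 0.00383333 per month; n = 2·12 = 24.
FV = PV·(1+i)^n = 2,500 × 1.096172 = 2,740.4300

C$2,740.43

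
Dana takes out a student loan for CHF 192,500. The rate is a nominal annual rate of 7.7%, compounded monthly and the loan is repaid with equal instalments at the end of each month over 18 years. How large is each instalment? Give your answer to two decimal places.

CHF 1,649.55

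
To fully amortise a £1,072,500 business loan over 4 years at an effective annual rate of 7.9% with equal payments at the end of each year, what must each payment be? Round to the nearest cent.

£323,089.59

Annuity-PV factor = 3.319513; PMT = 1.0725e+06 / 3.319513 = 323,089.5936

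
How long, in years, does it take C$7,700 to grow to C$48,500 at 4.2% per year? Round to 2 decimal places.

(1+i)^n = 48500/7700 = 6.29870, so n = ln 6.29870 / ln 1.042 = 44.7316 years

44.73 years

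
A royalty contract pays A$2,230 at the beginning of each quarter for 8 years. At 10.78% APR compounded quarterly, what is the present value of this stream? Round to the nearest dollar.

i = 0.1078/4 = 0.02695 per quarter; n = 8·4 = 32.
PV = 2230 × [1 − (1+0.02695)^(−32)] / 0.02695 × (1+i) = 2230 × 21.834800 = 48,691.6035
(annuity-due: payments at period start, so ×(1+i).)

A$48,692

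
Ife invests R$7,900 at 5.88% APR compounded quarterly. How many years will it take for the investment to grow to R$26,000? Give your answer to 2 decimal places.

20.41 years

Periodic rate i = 0.0588/4 = 0.0147.
n = ln(26000/7900) / ln(1+0.0147) = ln(3.29114) / 0.014593 = 81.6305 quarters
= 81.6305/4 years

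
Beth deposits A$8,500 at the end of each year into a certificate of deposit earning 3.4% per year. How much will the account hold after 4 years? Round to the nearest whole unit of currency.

A$35,774

Accumulation factor s(4|0.034) = 4.208663; FV = 8500 × 4.208663 = 35,773.6381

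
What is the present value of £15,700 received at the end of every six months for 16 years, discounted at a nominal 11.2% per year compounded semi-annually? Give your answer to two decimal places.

Periodic rate i = 0.112/2 = 0.056; n = 16 × 2 = 32 periods.
Annuity factor a(32|0.056) = 14.734182; PV = 15700 × 14.734182 = 231,326.6518

£231,326.65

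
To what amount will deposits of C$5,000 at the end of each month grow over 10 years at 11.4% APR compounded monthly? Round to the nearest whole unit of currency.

C$1,110,520

i = 0.114/12 = 0.0095 per month; n = 10·12 = 120.
FV = 5000 × [(1+0.0095)^120 − 1] / 0.0095 = 5000 × 222.104061 = 1,110,520.3025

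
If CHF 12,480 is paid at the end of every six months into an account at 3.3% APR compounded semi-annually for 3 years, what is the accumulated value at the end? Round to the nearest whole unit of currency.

CHF 78,038

Periodic rate i = 0.033/2 = 0.0165; n = 3 × 2 = 6 periods.
Accumulation factor s(6|0.0165) = 6.253013; FV = 12480 × 6.253013 = 78,037.6001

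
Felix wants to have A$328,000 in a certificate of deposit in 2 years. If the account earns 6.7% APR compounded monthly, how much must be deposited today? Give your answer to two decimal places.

i = 0.067/12 = 0.00558333 per month; n = 2·12 = 24.
PV = FV·(1+i)^(−n) = 328,000 × 0.874916 = 286,972.4750

A$286,972.47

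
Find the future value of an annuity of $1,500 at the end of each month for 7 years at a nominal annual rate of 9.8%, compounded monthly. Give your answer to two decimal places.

$180,042.61

With 12 periods per year: i = 0.00816667, n = 84.
FV = PMT · [(1+i)^n − 1] / i = 1500 · 120.028404 = 180,042.6056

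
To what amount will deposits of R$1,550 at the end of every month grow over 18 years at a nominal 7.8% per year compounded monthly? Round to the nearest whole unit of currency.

R$728,022

i = 0.078/12 = 0.0065 per month; n = 18·12 = 216.
FV = PMT · [(1+i)^n − 1] / i = 1550 · 469.691890 = 728,022.4289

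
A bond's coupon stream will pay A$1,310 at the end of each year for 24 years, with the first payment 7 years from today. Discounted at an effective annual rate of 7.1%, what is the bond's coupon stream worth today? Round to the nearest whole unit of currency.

A$9,869

PV at t=6 (ordinary 24-year annuity): 1310 × a(24|0.071) = 1310 × 11.369354 = 14,893.8534
PV₀ = 14,893.8534 / (1+0.071)^6 = 14,893.8534 / 1.509165 = 9,868.9341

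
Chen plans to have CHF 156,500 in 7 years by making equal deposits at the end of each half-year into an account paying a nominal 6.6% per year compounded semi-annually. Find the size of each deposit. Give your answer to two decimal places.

Periodic rate i = 0.066/2 = 0.033; n = 7 × 2 = 14 periods.
FV-annuity factor = 17.437865; PMT = 156500 / 17.437865 = 8,974.7224

CHF 8,974.72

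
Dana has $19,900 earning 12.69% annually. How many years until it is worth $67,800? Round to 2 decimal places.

10.26 years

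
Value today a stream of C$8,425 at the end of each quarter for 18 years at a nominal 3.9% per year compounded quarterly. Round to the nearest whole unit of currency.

C$434,401

Periodic rate i = 0.039/4 = 0.00975; n = 18 × 4 = 72 periods.
PV = 8425 × [1 − (1+0.00975)^(−72)] / 0.00975 = 8425 × 51.560914 = 434,400.6965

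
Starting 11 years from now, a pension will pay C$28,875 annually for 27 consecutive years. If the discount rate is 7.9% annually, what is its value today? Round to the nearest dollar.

PV at t=10 (ordinary 27-year annuity): 28875 × a(27|0.079) = 28875 × 11.033450 = 318,590.8782
PV₀ = 318,590.8782 / (1+0.079)^10 = 318,590.8782 / 2.139018 = 148,942.5861

C$148,943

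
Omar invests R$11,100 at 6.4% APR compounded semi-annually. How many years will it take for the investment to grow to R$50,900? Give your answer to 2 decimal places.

Periodic rate i = 0.064/2 = 0.032.
(1+i)^n = 50900/11100 = 4.58559, so n = ln 4.58559 / ln 1.032 = 48.3486 half-years
= 48.3486/2 years

24.17 years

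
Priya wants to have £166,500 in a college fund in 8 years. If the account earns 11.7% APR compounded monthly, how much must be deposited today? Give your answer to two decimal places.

£65,596.93

Periodic rate i = 0.117/12 = 0.00975; n = 8 × 12 = 96 periods.
Discount factor = (1+0.00975)^(−96) = 0.393976; PV = 166,500 × 0.393976 = 65,596.9280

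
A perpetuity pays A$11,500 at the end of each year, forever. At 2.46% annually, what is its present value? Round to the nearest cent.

A$467,479.67

PV = C/r = 11500/0.0246 = 467,479.6748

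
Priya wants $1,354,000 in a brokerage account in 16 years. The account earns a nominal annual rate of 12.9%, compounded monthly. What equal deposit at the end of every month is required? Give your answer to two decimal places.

$2,143.31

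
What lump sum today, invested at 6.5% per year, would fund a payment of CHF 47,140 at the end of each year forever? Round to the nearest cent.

PV = C/r = 47140/0.065 = 725,230.7692

CHF 725,230.77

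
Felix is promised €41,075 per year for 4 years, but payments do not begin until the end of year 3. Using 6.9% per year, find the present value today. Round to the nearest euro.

€122,024

PV at t=2 (ordinary 4-year annuity): 41075 × a(4|0.069) = 41075 × 3.394872 = 139,444.3670
Discount back 2 years: 139,444.3670 × (1+0.069)^(−2) = 139,444.3670 × 0.875074 = 122,024.0864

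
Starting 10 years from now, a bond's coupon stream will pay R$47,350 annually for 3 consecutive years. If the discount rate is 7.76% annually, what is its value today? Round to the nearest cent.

PV at t=9 (ordinary 3-year annuity): 47350 × a(3|0.0776) = 47350 × 2.588298 = 122,555.9169
Discount back 9 years: 122,555.9169 × (1+0.0776)^(−9) = 122,555.9169 × 0.510366 = 62,548.3761

R$62,548.38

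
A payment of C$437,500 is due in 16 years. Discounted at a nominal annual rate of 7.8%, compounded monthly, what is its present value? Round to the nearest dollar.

Periodic rate i = 0.078/12 = 0.0065; n = 16 × 12 = 192 periods.
PV = 437,500 / (1 + 0.0065)^192 = 437,500 / 3.469330 = 126,105.0406

C$126,105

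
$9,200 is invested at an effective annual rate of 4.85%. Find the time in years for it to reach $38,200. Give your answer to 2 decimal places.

30.06 years

(1+i)^n = 38200/9200 = 4.15217, so n = ln 4.15217 / ln 1.0485 = 30.0594 years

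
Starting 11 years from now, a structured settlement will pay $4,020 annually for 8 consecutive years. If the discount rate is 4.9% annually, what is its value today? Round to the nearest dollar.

$16,169

Value one period before first payment (t=10): 4020 × [1 − (1+0.049)^(−8)] / 0.049 = 4020 × 6.489420 = 26,087.4697
PV₀ = 26,087.4697 / (1+0.049)^10 = 26,087.4697 / 1.613448 = 16,168.7734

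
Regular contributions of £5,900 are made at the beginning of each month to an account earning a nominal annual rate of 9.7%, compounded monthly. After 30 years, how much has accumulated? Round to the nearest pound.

i = 0.097/12 = 0.00808333 per month; n = 30·12 = 360.
FV = 5900 × [(1+0.00808333)^360 − 1] / 0.00808333 × (1+i) = 5900 × 2137.964828 = 12,613,992.4827
(annuity-due: payments at period start, so ×(1+i).)

£12,613,992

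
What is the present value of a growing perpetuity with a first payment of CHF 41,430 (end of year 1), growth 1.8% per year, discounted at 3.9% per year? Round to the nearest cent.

CHF 1,972,857.14

PV = D₁/(r − g) = 41430/(0.039 − 0.018) = 1,972,857.1429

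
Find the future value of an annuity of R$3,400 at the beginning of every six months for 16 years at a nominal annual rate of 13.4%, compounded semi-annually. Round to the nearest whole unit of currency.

R$377,204

With 2 periods per year: i = 0.067, n = 32.
FV = 3400 × [(1+0.067)^32 − 1] / 0.067 × (1+i) = 3400 × 110.942319 = 377,203.8833
(annuity-due: payments at period start, so ×(1+i).)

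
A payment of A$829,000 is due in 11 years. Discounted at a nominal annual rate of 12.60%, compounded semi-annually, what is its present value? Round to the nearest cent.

A$216,183.58

Periodic rate i = 0.126/2 = 0.063; n = 11 × 2 = 22 periods.
PV = 829,000 / (1 + 0.063)^22 = 829,000 / 3.834704 = 216,183.5833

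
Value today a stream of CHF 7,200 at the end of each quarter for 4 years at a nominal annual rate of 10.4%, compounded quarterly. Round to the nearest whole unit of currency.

CHF 93,269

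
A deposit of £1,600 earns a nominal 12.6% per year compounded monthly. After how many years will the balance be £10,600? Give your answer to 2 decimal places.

15.09 years

Periodic rate i = 0.126/12 = 0.0105.
(1+i)^n = 10600/1600 = 6.62500, so n = ln 6.62500 / ln 1.0105 = 181.0248 months
= 181.0248/12 years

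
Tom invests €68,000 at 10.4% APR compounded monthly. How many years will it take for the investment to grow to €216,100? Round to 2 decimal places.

Periodic rate i = 0.104/12 = 0.00866667.
(1+i)^n = 216100/68000 = 3.17794, so n = ln 3.17794 / ln 1.00867 = 133.9888 months
= 133.9888/12 years

11.17 years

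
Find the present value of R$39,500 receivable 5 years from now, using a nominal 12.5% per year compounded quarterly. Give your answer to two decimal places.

i = 0.125/4 = 0.03125 per quarter; n = 5·4 = 20.
PV = FV·(1+i)^(−n) = 39,500 × 0.540407 = 21,346.0668

R$21,346.07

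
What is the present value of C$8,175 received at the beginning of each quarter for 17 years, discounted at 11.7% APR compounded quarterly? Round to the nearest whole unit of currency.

Periodic rate i = 0.117/4 = 0.02925; n = 17 × 4 = 68 periods.
Annuity factor a(68|0.02925) × (1+i) = 30.233812; PV = 8175 × 30.233812 = 247,161.4150
(annuity-due: payments at period start, so ×(1+i).)

C$247,161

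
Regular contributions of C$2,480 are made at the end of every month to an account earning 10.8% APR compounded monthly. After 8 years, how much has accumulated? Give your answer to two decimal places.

C$375,714.53

With 12 periods per year: i = 0.009, n = 96.
FV = 2480 × [(1+0.009)^96 − 1] / 0.009 = 2480 × 151.497794 = 375,714.5296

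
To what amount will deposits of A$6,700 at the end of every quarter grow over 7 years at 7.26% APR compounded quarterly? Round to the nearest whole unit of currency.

A$241,694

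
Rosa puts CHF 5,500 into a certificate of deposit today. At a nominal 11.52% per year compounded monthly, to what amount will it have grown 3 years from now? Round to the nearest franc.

CHF 7,758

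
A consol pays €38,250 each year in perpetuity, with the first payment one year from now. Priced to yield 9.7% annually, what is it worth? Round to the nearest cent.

PV = C/r = 38250/0.097 = 394,329.8969

€394,329.90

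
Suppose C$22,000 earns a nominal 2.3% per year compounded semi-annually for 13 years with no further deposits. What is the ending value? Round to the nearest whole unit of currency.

C$29,617

Periodic rate i = 0.023/2 = 0.0115; n = 13 × 2 = 26 periods.
FV = PV·(1+i)^n = 22,000 × 1.346211 = 29,616.6372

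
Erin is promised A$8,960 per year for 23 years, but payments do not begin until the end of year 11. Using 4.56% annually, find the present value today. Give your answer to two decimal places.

Value one period before first payment (t=10): 8960 × [1 − (1+0.0456)^(−23)] / 0.0456 = 8960 × 14.066124 = 126,032.4752
Discount back 10 years: 126,032.4752 × (1+0.0456)^(−10) = 126,032.4752 × 0.640242 = 80,691.3014

A$80,691.30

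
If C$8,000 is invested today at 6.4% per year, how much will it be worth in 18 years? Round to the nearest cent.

C$24,436.52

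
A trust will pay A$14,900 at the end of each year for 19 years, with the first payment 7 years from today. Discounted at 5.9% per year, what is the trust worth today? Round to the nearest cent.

A$118,796.50

Value one period before first payment (t=6): 14900 × [1 − (1+0.059)^(−19)] / 0.059 = 14900 × 11.245872 = 167,563.4906
Discount back 6 years: 167,563.4906 × (1+0.059)^(−6) = 167,563.4906 × 0.708964 = 118,796.4979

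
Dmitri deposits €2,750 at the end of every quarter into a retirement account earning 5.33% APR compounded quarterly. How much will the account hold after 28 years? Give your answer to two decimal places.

With 4 periods per year: i = 0.013325, n = 112.
Accumulation factor s(112|0.013325) = 255.469948; FV = 2750 × 255.469948 = 702,542.3571

€702,542.36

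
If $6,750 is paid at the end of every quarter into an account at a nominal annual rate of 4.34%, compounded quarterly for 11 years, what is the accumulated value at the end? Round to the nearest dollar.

$378,086

Periodic rate i = 0.0434/4 = 0.01085; n = 11 × 4 = 44 periods.
Accumulation factor s(44|0.01085) = 56.012788; FV = 6750 × 56.012788 = 378,086.3179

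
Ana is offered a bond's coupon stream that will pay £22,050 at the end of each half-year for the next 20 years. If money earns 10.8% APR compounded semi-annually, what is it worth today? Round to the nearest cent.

£358,514.86

With 2 periods per year: i = 0.054, n = 40.
Annuity factor a(40|0.054) = 16.259177; PV = 22050 × 16.259177 = 358,514.8618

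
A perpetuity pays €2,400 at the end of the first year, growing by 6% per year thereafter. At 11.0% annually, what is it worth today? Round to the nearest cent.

PV = D₁/(r − g) = 2400/(0.11 − 0.06) = 48,000.0000

€48,000.00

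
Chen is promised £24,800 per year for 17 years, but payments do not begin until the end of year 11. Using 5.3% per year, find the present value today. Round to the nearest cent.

Value one period before first payment (t=10): 24800 × [1 − (1+0.053)^(−17)] / 0.053 = 24800 × 11.025654 = 273,436.2190
PV₀ = 273,436.2190 / (1+0.053)^10 = 273,436.2190 / 1.676037 = 163,144.4590

£163,144.46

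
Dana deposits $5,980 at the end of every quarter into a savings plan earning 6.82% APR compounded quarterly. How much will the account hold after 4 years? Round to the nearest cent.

$108,944.81

i = 0.0682/4 = 0.01705 per quarter; n = 4·4 = 16.
FV = PMT · [(1+i)^n − 1] / i = 5980 · 18.218195 = 108,944.8070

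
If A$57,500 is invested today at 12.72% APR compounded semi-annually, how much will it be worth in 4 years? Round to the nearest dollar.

A$94,166

With 2 periods per year: i = 0.0636, n = 8.
FV = 57,500 × (1 + 0.0636)^8 = 94,166.0761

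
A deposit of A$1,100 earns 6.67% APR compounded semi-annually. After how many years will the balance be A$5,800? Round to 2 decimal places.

25.34 years

Periodic rate i = 0.0667/2 = 0.03335.
n = ln(5800/1100) / ln(1+0.03335) = ln(5.27273) / 0.032806 = 50.6782 half-years
= 50.6782/2 years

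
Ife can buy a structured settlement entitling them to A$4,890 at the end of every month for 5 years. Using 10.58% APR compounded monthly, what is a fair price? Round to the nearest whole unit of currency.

Periodic rate i = 0.1058/12 = 0.00881667; n = 5 × 12 = 60 periods.
Annuity factor a(60|0.00881667) = 46.439157; PV = 4890 × 46.439157 = 227,087.4760

A$227,087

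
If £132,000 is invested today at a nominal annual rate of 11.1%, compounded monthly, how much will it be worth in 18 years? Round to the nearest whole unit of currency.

£964,508

With 12 periods per year: i = 0.00925, n = 216.
132,000 × (1+0.00925)^216 = 132,000 × 7.306876 = 964,507.6509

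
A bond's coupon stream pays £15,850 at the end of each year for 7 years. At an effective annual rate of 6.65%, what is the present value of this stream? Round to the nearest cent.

£86,472.50

Annuity factor a(7|0.0665) = 5.455678; PV = 15850 × 5.455678 = 86,472.5041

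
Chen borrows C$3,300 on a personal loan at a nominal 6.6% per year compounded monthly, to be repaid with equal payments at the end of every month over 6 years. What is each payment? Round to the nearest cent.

C$55.63

With 12 periods per year: i = 0.0055, n = 72.
Annuity-PV factor = 59.320487; PMT = 3300 / 59.320487 = 55.6300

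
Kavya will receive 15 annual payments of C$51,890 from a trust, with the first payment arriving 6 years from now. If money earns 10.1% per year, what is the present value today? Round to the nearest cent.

C$242,567.76

PV at t=5 (ordinary 15-year annuity): 51890 × a(15|0.101) = 51890 × 7.562859 = 392,436.7582
Discount back 5 years: 392,436.7582 × (1+0.101)^(−5) = 392,436.7582 × 0.618107 = 242,567.7639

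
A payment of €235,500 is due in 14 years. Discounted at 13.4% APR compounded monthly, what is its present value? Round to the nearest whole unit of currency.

€36,456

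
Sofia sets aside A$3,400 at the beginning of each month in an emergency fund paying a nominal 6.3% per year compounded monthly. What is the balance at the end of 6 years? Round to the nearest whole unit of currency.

i = 0.063/12 = 0.00525 per month; n = 6·12 = 72.
FV = PMT · [(1+i)^n − 1] / i × (1+i) = 3400 · 87.680902 = 298,115.0664
(annuity-due: payments at period start, so ×(1+i).)

A$298,115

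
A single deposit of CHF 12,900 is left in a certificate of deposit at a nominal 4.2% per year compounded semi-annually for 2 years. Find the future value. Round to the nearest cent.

With 2 periods per year: i = 0.021, n = 4.
FV = 12,900 × (1 + 0.021)^4 = 14,018.2138

CHF 14,018.21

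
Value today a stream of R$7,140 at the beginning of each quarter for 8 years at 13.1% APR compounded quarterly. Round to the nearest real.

R$144,870

i = 0.131/4 = 0.03275 per quarter; n = 8·4 = 32.
PV = 7140 × [1 − (1+0.03275)^(−32)] / 0.03275 × (1+i) = 7140 × 20.289923 = 144,870.0486
Payments are at the start of each period, so multiply by (1+i).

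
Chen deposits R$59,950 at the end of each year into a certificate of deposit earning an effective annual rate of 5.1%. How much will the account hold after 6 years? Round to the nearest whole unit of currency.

R$408,802

FV = 59950 × [(1+0.051)^6 − 1] / 0.051 = 59950 × 6.819051 = 408,802.0895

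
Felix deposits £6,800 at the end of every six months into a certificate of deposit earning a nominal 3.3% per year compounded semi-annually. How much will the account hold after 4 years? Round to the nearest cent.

i = 0.033/2 = 0.0165 per half-year; n = 4·2 = 8.
FV = 6800 × [(1+0.0165)^8 − 1] / 0.0165 = 6800 × 8.477565 = 57,647.4395

£57,647.44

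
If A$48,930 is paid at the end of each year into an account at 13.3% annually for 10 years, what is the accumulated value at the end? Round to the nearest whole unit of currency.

A$914,503

FV = 48930 × [(1+0.133)^10 − 1] / 0.133 = 48930 × 18.690022 = 914,502.7948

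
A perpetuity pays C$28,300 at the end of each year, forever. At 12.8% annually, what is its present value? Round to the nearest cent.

C$221,093.75

PV = PMT / i = 28300 / 0.128 = 221,093.7500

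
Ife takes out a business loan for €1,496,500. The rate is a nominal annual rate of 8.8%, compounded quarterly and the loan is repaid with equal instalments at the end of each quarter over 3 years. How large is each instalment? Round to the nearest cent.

Periodic rate i = 0.088/4 = 0.022; n = 3 × 4 = 12 periods.
PMT = 1.4965e+06 / ( [1 − (1+0.022)^(−12)] / 0.022 ) = 1.4965e+06 / 10.446604 = 143,252.2903

€143,252.29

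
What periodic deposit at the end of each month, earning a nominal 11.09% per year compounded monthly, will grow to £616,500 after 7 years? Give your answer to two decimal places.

£4,887.69

With 12 periods per year: i = 0.00924167, n = 84.
PMT = 616500 / ( [(1+0.00924167)^84 − 1] / 0.00924167 ) = 616500 / 126.133186 = 4,887.6907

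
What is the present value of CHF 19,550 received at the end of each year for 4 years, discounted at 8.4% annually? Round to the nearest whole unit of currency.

PV = 19550 × [1 − (1+0.084)^(−4)] / 0.084 = 19550 × 3.282850 = 64,179.7159

CHF 64,180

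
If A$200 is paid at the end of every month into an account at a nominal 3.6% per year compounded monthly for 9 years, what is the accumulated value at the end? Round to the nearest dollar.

i = 0.036/12 = 0.003 per month; n = 9·12 = 108.
FV = PMT · [(1+i)^n − 1] / i = 200 · 127.325615 = 25,465.1229

A$25,465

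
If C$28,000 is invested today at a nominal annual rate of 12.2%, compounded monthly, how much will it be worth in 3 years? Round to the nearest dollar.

With 12 periods per year: i = 0.0101667, n = 36.
FV = 28,000 × (1 + 0.0101667)^36 = 40,300.2038

C$40,300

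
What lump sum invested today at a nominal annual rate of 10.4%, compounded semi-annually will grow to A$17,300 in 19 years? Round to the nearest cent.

A$2,520.28

Periodic rate i = 0.104/2 = 0.052; n = 19 × 2 = 38 periods.
PV = 17,300 / (1 + 0.052)^38 = 17,300 / 6.864329 = 2,520.2753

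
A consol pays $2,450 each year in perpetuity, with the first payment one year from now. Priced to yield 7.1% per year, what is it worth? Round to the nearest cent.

PV = PMT / i = 2450 / 0.071 = 34,507.0423

$34,507.04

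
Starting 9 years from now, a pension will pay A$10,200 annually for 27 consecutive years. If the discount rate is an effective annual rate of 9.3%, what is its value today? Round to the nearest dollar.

A$48,966

Value one period before first payment (t=8): 10200 × [1 − (1+0.093)^(−27)] / 0.093 = 10200 × 9.778209 = 99,737.7291
Discount back 8 years: 99,737.7291 × (1+0.093)^(−8) = 99,737.7291 × 0.490952 = 48,966.4005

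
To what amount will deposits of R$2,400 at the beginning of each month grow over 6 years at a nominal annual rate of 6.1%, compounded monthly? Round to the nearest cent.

R$209,087.45

i = 0.061/12 = 0.00508333 per month; n = 6·12 = 72.
FV = 2400 × [(1+0.00508333)^72 − 1] / 0.00508333 × (1+i) = 2400 × 87.119769 = 209,087.4453
(annuity-due: payments at period start, so ×(1+i).)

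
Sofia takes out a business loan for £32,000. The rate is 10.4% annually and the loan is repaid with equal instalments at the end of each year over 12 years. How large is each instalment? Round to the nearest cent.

Annuity-PV factor = 6.682211; PMT = 32000 / 6.682211 = 4,788.8342

£4,788.83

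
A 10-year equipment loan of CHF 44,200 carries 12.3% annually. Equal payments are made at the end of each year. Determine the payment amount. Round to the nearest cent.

CHF 7,919.01

Annuity-PV factor = 5.581507; PMT = 44200 / 5.581507 = 7,919.0085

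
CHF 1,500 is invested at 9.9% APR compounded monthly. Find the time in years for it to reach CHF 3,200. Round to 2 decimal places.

Periodic rate i = 0.099/12 = 0.00825.
(1+i)^n = 3200/1500 = 2.13333, so n = ln 2.13333 / ln 1.00825 = 92.2190 months
= 92.2190/12 years

7.68 years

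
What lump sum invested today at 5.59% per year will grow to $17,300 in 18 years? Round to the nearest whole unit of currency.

Discount factor = (1+0.0559)^(−18) = 0.375656; PV = 17,300 × 0.375656 = 6,498.8406

$6,499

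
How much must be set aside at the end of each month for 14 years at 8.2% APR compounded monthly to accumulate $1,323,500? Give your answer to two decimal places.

$4,226.92

With 12 periods per year: i = 0.00683333, n = 168.
FV-annuity factor = 313.112214; PMT = 1.3235e+06 / 313.112214 = 4,226.9191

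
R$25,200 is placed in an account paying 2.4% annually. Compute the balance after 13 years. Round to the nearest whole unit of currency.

25,200 × (1+0.024)^13 = 25,200 × 1.361129 = 34,300.4626

R$34,300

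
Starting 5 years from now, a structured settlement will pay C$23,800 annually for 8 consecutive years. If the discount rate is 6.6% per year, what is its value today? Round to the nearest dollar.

Value one period before first payment (t=4): 23800 × [1 − (1+0.066)^(−8)] / 0.066 = 23800 × 6.064978 = 144,346.4663
PV₀ = 144,346.4663 / (1+0.066)^4 = 144,346.4663 / 1.291305 = 111,783.4058

C$111,783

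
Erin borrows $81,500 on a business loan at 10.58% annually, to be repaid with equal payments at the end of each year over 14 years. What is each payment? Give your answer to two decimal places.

$11,415.35

Annuity-PV factor = 7.139507; PMT = 81500 / 7.139507 = 11,415.3545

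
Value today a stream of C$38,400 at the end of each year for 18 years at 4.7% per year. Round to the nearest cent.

Annuity factor a(18|0.047) = 11.968478; PV = 38400 × 11.968478 = 459,589.5523

C$459,589.55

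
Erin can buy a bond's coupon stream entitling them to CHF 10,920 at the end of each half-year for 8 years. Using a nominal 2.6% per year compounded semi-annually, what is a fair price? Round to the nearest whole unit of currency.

CHF 156,831

i = 0.026/2 = 0.013 per half-year; n = 8·2 = 16.
Annuity factor a(16|0.013) = 14.361812; PV = 10920 × 14.361812 = 156,830.9858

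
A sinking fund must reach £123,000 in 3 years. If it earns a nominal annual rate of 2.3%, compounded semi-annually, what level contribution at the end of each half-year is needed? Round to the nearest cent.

£19,918.49

Periodic rate i = 0.023/2 = 0.0115; n = 3 × 2 = 6 periods.
PMT = 123000 / ( [(1+0.0115)^6 − 1] / 0.0115 ) = 123000 / 6.175168 = 19,918.4867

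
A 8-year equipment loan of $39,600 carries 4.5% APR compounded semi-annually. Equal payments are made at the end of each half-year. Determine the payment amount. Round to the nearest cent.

i = 0.045/2 = 0.0225 per half-year; n = 8·2 = 16.
Annuity-PV factor = 13.312631; PMT = 39600 / 13.312631 = 2,974.6185

$2,974.62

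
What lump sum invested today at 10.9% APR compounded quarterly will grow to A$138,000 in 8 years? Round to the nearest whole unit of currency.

With 4 periods per year: i = 0.02725, n = 32.
PV = FV·(1+i)^(−n) = 138,000 × 0.423022 = 58,377.0693

A$58,377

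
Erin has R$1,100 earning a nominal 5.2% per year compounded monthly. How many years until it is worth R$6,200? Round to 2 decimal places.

Periodic rate i = 0.052/12 = 0.00433333.
(1+i)^n = 6200/1100 = 5.63636, so n = ln 5.63636 / ln 1.00433 = 399.9192 months
= 399.9192/12 years

33.33 years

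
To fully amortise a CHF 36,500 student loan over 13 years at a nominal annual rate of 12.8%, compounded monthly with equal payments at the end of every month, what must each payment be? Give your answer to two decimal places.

CHF 481.29

i = 0.128/12 = 0.0106667 per month; n = 13·12 = 156.
Annuity-PV factor = 75.838486; PMT = 36500 / 75.838486 = 481.2860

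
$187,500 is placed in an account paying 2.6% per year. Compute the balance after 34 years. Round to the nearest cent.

187,500 × (1+0.026)^34 = 187,500 × 2.393372 = 448,757.3125

$448,757.31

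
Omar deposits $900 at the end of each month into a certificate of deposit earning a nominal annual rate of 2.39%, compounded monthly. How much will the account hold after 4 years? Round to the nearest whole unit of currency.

With 12 periods per year: i = 0.00199167, n = 48.
FV = PMT · [(1+i)^n − 1] / i = 900 · 50.316773 = 45,285.0959

$45,285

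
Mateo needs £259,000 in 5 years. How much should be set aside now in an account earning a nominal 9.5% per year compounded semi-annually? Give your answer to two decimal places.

Periodic rate i = 0.095/2 = 0.0475; n = 5 × 2 = 10 periods.
Discount factor = (1+0.0475)^(−10) = 0.628723; PV = 259,000 × 0.628723 = 162,839.3828

£162,839.38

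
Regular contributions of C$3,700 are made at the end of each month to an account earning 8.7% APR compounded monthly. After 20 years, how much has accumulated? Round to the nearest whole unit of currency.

Periodic rate i = 0.087/12 = 0.00725; n = 20 × 12 = 240 periods.
FV = PMT · [(1+i)^n − 1] / i = 3700 · 642.992027 = 2,379,070.4981

C$2,379,070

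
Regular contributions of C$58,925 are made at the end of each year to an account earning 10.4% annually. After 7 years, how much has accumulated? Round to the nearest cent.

C$565,943.59

FV = PMT · [(1+i)^n − 1] / i = 58925 · 9.604473 = 565,943.5936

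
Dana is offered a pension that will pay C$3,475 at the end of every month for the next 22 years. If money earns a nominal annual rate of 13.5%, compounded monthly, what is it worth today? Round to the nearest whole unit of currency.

C$292,777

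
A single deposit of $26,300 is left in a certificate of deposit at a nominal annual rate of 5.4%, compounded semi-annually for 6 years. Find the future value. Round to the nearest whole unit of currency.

$36,208

Periodic rate i = 0.054/2 = 0.027; n = 6 × 2 = 12 periods.
FV = PV·(1+i)^n = 26,300 × 1.376719 = 36,207.7111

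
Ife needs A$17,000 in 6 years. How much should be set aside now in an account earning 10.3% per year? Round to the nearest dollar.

PV = 17,000 / (1 + 0.103)^6 = 17,000 / 1.800749 = 9,440.5185

A$9,441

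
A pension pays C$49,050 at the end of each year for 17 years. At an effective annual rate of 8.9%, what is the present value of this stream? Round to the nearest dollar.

PV = 49050 × [1 − (1+0.089)^(−17)] / 0.089 = 49050 × 8.598798 = 421,771.0292

C$421,771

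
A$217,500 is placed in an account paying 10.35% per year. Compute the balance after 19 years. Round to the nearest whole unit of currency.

FV = 217,500 × (1 + 0.1035)^19 = 1,412,972.3838

A$1,412,972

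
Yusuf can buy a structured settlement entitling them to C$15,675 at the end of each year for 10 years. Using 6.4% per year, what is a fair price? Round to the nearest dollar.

Annuity factor a(10|0.064) = 7.222592; PV = 15675 × 7.222592 = 113,214.1355

C$113,214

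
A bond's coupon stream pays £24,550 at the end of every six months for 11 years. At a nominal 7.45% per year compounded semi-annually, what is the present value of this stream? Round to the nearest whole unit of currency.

With 2 periods per year: i = 0.03725, n = 22.
Annuity factor a(22|0.03725) = 14.838542; PV = 24550 × 14.838542 = 364,286.2075

£364,286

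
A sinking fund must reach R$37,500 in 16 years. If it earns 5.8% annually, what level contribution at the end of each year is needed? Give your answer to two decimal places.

PMT = 37500 / ( [(1+0.058)^16 − 1] / 0.058 ) = 37500 / 25.254096 = 1,484.9076

R$1,484.91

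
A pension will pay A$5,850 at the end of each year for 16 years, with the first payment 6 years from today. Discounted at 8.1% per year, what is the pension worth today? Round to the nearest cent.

Value one period before first payment (t=5): 5850 × [1 − (1+0.081)^(−16)] / 0.081 = 5850 × 8.795062 = 51,451.1104
Discount back 5 years: 51,451.1104 × (1+0.081)^(−5) = 51,451.1104 × 0.677441 = 34,855.0959

A$34,855.10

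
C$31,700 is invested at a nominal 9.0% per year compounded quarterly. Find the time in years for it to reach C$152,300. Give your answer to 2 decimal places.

17.63 years

Periodic rate i = 0.09/4 = 0.0225.
n = ln(152300/31700) / ln(1+0.0225) = ln(4.80442) / 0.022251 = 70.5390 quarters
= 70.5390/4 years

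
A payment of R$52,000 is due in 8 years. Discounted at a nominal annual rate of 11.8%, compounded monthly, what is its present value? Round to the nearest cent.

i = 0.118/12 = 0.00983333 per month; n = 8·12 = 96.
PV = 52,000 / (1 + 0.00983333)^96 = 52,000 / 2.558417 = 20,325.0649

R$20,325.06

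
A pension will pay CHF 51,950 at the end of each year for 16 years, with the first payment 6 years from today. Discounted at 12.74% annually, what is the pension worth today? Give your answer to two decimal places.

PV at t=5 (ordinary 16-year annuity): 51950 × a(16|0.1274) = 51950 × 6.696950 = 347,906.5382
PV₀ = 347,906.5382 / (1+0.1274)^5 = 347,906.5382 / 1.821336 = 191,017.1839

CHF 191,017.18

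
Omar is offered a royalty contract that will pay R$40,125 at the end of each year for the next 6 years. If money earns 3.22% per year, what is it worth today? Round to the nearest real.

R$215,789

PV = 40125 × [1 − (1+0.0322)^(−6)] / 0.0322 = 40125 × 5.377912 = 215,788.7241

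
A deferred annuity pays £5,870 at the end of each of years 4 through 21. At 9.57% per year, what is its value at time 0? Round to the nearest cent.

£37,629.33

PV at t=3 (ordinary 18-year annuity): 5870 × a(18|0.0957) = 5870 × 8.432635 = 49,499.5698
PV₀ = 49,499.5698 / (1+0.0957)^3 = 49,499.5698 / 1.315452 = 37,629.3260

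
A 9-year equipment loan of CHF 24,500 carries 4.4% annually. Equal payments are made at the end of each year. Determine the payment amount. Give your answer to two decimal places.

CHF 3,355.41

Annuity-PV factor = 7.301645; PMT = 24500 / 7.301645 = 3,355.4081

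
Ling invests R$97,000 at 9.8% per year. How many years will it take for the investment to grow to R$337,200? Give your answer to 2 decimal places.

(1+i)^n = 337200/97000 = 3.47629, so n = ln 3.47629 / ln 1.098 = 13.3272 years

13.33 years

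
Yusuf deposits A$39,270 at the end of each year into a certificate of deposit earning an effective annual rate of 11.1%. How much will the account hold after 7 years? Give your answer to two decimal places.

A$385,372.61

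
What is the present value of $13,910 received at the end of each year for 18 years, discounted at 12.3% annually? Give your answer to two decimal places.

PV = PMT · [1 − (1+i)^(−n)] / i = 13910 · 7.122548 = 99,074.6470

$99,074.65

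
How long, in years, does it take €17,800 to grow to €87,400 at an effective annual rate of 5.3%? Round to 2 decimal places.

(1+i)^n = 87400/17800 = 4.91011, so n = ln 4.91011 / ln 1.053 = 30.8133 years

30.81 years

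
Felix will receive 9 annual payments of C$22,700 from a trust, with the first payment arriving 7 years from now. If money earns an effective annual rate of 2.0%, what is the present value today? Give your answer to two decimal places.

C$164,525.80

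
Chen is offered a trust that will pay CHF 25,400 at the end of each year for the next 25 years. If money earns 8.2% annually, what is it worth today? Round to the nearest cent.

PV = PMT · [1 − (1+i)^(−n)] / i = 25400 · 10.494904 = 266,570.5585

CHF 266,570.56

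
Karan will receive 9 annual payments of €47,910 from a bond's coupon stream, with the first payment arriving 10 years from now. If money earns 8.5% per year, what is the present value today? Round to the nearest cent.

Value one period before first payment (t=9): 47910 × [1 − (1+0.085)^(−9)] / 0.085 = 47910 × 6.119063 = 293,164.2912
Discount back 9 years: 293,164.2912 × (1+0.085)^(−9) = 293,164.2912 × 0.479880 = 140,683.5849

€140,683.58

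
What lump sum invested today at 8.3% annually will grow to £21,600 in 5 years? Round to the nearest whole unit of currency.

£14,498

PV = 21,600 / (1 + 0.083)^5 = 21,600 / 1.489849 = 14,498.1126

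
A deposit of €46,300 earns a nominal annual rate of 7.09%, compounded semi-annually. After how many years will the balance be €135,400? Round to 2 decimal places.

15.40 years

Periodic rate i = 0.0709/2 = 0.03545.
n = ln(135400/46300) / ln(1+0.03545) = ln(2.92441) / 0.034836 = 30.8040 half-years
= 30.8040/2 years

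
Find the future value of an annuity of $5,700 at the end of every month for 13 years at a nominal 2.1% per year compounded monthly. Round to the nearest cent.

$1,021,396.97

i = 0.021/12 = 0.00175 per month; n = 13·12 = 156.
FV = 5700 × [(1+0.00175)^156 − 1] / 0.00175 = 5700 × 179.192451 = 1,021,396.9731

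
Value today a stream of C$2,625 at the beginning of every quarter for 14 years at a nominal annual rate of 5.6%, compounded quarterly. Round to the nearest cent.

Periodic rate i = 0.056/4 = 0.014; n = 14 × 4 = 56 periods.
PV = 2625 × [1 − (1+0.014)^(−56)] / 0.014 × (1+i) = 2625 × 39.179123 = 102,845.1990
Payments are at the start of each period, so multiply by (1+i).

C$102,845.20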